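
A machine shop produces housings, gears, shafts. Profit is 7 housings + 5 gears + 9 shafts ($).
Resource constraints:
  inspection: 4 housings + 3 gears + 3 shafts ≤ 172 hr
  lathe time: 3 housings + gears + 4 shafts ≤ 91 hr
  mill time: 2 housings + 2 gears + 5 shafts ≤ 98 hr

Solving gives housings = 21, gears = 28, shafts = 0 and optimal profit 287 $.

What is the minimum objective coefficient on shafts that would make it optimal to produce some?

14

Binding: lathe time and mill time. Non-binding: inspection (4 unused).
Slack constraints have shadow price 0 (complementary slackness).
The binding rows give the dual system: 3·y_lathe time + 2·y_mill time = 7 and 1·y_lathe time + 2·y_mill time = 5.
This yields shadow prices y_lathe time = 1, y_mill time = 2.
shafts enters the basis when its profit ≥ yᵀa₃ = 1·4 + 2·5 = 14.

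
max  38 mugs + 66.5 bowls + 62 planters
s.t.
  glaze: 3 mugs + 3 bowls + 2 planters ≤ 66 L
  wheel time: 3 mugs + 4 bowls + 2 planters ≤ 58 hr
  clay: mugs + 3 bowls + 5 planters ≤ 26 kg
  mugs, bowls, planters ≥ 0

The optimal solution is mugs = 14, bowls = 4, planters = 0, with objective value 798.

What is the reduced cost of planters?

Binding: wheel time and clay. Non-binding: glaze (12 unused).
By complementary slackness, y = 0 for the non-binding constraint.
Dual feasibility on the basic columns requires 3·y_wheel time + 1·y_clay = 38, 4·y_wheel time + 3·y_clay = 66.5.
→ y_wheel time = 9.5 and y_clay = 9.5.
Reduced cost of planters: c₃ − yᵀa₃ = 62 − (9.5·2 + 9.5·5) = 62 − 66.5 = -4.5.

-4.5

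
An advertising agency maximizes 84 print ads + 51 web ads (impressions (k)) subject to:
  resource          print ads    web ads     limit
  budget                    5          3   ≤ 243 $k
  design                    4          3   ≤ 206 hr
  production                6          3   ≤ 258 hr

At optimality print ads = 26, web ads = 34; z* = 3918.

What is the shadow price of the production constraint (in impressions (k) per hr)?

Check each constraint at x*: budget 232/243 (slack 11); design 206/206 (tight); production 258/258 (tight).
Slack constraints have shadow price 0 (complementary slackness).
The binding rows give the dual system: 4·y_design + 6·y_production = 84 and 3·y_design + 3·y_production = 51.
Solving: y_design = 9, y_production = 8.
Shadow price of production = 8.

8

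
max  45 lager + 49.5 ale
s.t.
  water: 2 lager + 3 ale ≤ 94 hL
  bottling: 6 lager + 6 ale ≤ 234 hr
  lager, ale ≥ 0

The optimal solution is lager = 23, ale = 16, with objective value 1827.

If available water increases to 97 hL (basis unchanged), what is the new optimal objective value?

At the optimum: water uses 94 of 94 (binding); bottling uses 234 of 234 (binding).
Dual feasibility on the basic columns requires 2·y_water + 6·y_bottling = 45, 3·y_water + 6·y_bottling = 49.5.
Solving: y_water = 4.5, y_bottling = 6.
Δz = y_water·Δb = 4.5 × (3) = 13.5, so new z* = 1827 + 13.5 = 1840.5.

1840.5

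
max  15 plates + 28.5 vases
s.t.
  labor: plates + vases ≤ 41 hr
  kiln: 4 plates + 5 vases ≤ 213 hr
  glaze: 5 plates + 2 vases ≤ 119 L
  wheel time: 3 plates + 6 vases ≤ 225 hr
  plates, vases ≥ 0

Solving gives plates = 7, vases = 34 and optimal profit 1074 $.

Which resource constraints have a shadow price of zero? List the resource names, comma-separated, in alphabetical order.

glaze, kiln

labor: 41/41 (binding)
kiln: 198/213 (slack 15)
glaze: 103/119 (slack 16)
wheel time: 225/225 (binding)
By complementary slackness, a constraint with positive slack has shadow price 0 → glaze, kiln.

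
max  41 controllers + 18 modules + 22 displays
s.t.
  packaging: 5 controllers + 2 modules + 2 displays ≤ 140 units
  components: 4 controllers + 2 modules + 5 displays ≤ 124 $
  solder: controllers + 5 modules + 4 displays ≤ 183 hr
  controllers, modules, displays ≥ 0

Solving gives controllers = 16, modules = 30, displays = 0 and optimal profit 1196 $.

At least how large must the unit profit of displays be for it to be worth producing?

30

Binding: packaging and components. Non-binding: solder (17 unused).
Slack constraints have shadow price 0 (complementary slackness).
The binding rows give the dual system: 5·y_packaging + 4·y_components = 41 and 2·y_packaging + 2·y_components = 18.
This yields shadow prices y_packaging = 5, y_components = 4.
displays enters the basis when its profit ≥ yᵀa₃ = 5·2 + 4·5 = 30.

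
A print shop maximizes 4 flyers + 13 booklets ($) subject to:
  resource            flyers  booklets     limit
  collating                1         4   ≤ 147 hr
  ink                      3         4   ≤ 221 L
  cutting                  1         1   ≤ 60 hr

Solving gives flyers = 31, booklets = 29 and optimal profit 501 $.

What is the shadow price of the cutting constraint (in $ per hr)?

1

At the optimum: collating uses 147 of 147 (binding); ink uses 209 of 221 (slack = 12); cutting uses 60 of 60 (binding).
By complementary slackness, y = 0 for the non-binding constraint.
The binding rows give the dual system: 1·y_collating + 1·y_cutting = 4 and 4·y_collating + 1·y_cutting = 13.
→ y_collating = 3 and y_cutting = 1.
Shadow price of cutting = 1.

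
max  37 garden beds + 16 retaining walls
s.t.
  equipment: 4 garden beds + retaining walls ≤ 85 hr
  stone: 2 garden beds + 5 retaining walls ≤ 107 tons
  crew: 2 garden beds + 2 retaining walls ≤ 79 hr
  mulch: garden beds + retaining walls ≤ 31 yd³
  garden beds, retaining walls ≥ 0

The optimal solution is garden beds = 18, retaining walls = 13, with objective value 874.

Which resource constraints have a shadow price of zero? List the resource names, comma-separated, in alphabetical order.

crew, stone

equipment: 85/85 (binding)
stone: 101/107 (slack 6)
crew: 62/79 (slack 17)
mulch: 31/31 (binding)
By complementary slackness, a constraint with positive slack has shadow price 0 → crew, stone.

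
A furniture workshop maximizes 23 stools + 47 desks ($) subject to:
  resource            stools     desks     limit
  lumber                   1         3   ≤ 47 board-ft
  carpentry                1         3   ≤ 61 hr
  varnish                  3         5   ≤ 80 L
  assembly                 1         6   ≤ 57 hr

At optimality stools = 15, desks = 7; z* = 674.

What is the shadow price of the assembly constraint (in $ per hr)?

Check each constraint at x*: lumber 36/47 (slack 11); carpentry 36/61 (slack 25); varnish 80/80 (tight); assembly 57/57 (tight).
Slack constraints have shadow price 0 (complementary slackness).
From A_Bᵀ y = c: 3·y_varnish + 1·y_assembly = 23; 5·y_varnish + 6·y_assembly = 47.
Solving: y_varnish = 7, y_assembly = 2.
Shadow price of assembly = 2.

2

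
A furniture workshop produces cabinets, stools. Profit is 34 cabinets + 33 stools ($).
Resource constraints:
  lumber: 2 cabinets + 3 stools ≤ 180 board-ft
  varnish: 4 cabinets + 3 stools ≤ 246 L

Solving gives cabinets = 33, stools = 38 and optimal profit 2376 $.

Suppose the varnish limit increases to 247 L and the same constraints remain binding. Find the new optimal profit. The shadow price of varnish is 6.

Δb = 1, so new z* = 2376 + (6)·(1) = 2376 + 6 = 2382.

2382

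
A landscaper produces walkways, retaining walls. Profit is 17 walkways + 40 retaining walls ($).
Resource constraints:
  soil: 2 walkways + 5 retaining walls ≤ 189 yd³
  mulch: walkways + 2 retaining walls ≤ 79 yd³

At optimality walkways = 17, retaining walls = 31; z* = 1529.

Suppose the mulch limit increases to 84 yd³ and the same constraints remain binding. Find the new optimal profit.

Both soil and mulch are binding at x*.
Dual feasibility on the basic columns requires 2·y_soil + 1·y_mulch = 17, 5·y_soil + 2·y_mulch = 40.
Solving: y_soil = 6, y_mulch = 5.
Δz = y_mulch·Δb = 5 × (5) = 25, so new z* = 1529 + 25 = 1554.

1554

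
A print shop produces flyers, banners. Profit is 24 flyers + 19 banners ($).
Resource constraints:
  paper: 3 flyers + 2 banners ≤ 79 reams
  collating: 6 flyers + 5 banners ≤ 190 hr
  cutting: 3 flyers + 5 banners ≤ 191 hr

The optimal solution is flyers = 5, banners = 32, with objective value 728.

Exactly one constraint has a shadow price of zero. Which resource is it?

paper: 79/79 (binding)
collating: 190/190 (binding)
cutting: 175/191 (slack 16)
By complementary slackness, a constraint with positive slack has shadow price 0 → cutting.

cutting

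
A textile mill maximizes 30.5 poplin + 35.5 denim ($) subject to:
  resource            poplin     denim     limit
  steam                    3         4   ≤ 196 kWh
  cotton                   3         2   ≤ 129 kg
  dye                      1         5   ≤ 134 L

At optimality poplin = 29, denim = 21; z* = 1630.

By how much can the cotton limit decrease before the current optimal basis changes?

Binding constraints: cotton, dye. The basis is B = [[3,2],[1,5]] with det 13.
Per unit decrease in cotton, x* moves by d = (-0.3846, 0.0769).
The basis stays optimal until poplin reaches 0; allowable decrease = 75.4 kg.

75.4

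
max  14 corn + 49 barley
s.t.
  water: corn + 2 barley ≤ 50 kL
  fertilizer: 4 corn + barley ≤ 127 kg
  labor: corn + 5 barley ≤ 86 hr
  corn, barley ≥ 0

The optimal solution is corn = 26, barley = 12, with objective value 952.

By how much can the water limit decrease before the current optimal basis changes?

15.6

Binding constraints: water, labor. The basis is B = [[1,2],[1,5]] with det 3.
Per unit decrease in water, x* moves by d = (-1.6667, 0.3333).
The basis stays optimal until corn reaches 0; allowable decrease = 15.6 kL.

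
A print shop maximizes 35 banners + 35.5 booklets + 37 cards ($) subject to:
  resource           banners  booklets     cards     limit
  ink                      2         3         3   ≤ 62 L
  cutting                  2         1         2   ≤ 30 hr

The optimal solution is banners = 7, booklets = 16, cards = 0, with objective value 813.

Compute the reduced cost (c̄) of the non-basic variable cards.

Both ink and cutting are binding at x*.
The binding rows give the dual system: 2·y_ink + 2·y_cutting = 35 and 3·y_ink + 1·y_cutting = 35.5.
→ y_ink = 9 and y_cutting = 8.5.
Reduced cost of cards: c₃ − yᵀa₃ = 37 − (9·3 + 8.5·2) = 37 − 44 = -7.

-7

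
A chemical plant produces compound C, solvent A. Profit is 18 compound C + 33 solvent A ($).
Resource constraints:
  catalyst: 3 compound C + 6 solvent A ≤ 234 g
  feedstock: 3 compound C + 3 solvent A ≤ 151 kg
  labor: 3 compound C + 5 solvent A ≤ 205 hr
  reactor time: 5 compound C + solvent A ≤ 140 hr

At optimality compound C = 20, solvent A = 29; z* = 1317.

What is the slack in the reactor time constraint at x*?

reactor time used = 5·20 + 1·29 = 129; slack = 140 − 129 = 11.

11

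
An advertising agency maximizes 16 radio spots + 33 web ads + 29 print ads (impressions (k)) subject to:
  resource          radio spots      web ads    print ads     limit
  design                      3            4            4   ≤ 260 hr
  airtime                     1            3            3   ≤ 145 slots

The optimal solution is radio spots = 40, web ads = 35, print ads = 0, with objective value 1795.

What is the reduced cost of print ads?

-4

At the optimum: design uses 260 of 260 (binding); airtime uses 145 of 145 (binding).
From A_Bᵀ y = c: 3·y_design + 1·y_airtime = 16; 4·y_design + 3·y_airtime = 33.
This yields shadow prices y_design = 3, y_airtime = 7.
Reduced cost of print ads: c₃ − yᵀa₃ = 29 − (3·4 + 7·3) = 29 − 33 = -4.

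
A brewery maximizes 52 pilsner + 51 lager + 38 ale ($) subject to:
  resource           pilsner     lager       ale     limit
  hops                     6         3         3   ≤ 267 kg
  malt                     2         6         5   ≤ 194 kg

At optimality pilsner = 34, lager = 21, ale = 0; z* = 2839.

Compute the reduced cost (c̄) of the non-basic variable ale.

Both hops and malt are binding at x*.
Dual feasibility on the basic columns requires 6·y_hops + 2·y_malt = 52, 3·y_hops + 6·y_malt = 51.
→ y_hops = 7 and y_malt = 5.
Reduced cost of ale: c₃ − yᵀa₃ = 38 − (7·3 + 5·5) = 38 − 46 = -8.

-8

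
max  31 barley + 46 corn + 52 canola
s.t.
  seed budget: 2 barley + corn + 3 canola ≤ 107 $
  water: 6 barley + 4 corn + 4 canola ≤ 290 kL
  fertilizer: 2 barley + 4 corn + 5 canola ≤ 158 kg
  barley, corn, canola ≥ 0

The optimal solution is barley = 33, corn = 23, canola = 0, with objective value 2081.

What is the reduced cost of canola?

Binding: water and fertilizer. Non-binding: seed budget (18 unused).
Since seed budget is not tight, its dual is 0.
From A_Bᵀ y = c: 6·y_water + 2·y_fertilizer = 31; 4·y_water + 4·y_fertilizer = 46.
This yields shadow prices y_water = 2, y_fertilizer = 9.5.
Reduced cost of canola: c₃ − yᵀa₃ = 52 − (2·4 + 9.5·5) = 52 − 55.5 = -3.5.

-3.5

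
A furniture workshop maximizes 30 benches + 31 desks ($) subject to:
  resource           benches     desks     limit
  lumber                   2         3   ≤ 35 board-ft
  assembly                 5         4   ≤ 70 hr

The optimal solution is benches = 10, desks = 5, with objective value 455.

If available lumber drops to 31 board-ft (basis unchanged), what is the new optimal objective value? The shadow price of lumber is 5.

435

Δb = -4, so new z* = 455 + (5)·(-4) = 455 − 20 = 435.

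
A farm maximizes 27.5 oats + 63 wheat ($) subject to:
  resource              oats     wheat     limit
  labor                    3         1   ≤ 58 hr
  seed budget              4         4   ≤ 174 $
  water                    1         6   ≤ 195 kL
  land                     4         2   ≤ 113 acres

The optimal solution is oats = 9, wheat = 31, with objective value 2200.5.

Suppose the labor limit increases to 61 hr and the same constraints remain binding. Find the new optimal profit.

At the optimum: labor uses 58 of 58 (binding); seed budget uses 160 of 174 (slack = 14); water uses 195 of 195 (binding); land uses 98 of 113 (slack = 15).
Since seed budget, land are not tight, their duals are 0.
From A_Bᵀ y = c: 3·y_labor + 1·y_water = 27.5; 1·y_labor + 6·y_water = 63.
This yields shadow prices y_labor = 6, y_water = 9.5.
Δz = y_labor·Δb = 6 × (3) = 18, so new z* = 2200.5 + 18 = 2218.5.

2218.5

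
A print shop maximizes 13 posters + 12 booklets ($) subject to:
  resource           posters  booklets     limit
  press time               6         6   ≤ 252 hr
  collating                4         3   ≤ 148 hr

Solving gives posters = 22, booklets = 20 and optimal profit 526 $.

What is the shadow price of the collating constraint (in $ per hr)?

Check each constraint at x*: press time 252/252 (tight); collating 148/148 (tight).
From A_Bᵀ y = c: 6·y_press time + 4·y_collating = 13; 6·y_press time + 3·y_collating = 12.
Solving: y_press time = 1.5, y_collating = 1.
Shadow price of collating = 1.

1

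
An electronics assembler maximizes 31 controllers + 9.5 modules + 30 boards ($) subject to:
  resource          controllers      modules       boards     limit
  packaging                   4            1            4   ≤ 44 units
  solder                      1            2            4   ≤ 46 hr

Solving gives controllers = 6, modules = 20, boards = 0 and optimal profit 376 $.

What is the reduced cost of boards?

Check each constraint at x*: packaging 44/44 (tight); solder 46/46 (tight).
Dual feasibility on the basic columns requires 4·y_packaging + 1·y_solder = 31, 1·y_packaging + 2·y_solder = 9.5.
→ y_packaging = 7.5 and y_solder = 1.
Reduced cost of boards: c₃ − yᵀa₃ = 30 − (7.5·4 + 1·4) = 30 − 34 = -4.

-4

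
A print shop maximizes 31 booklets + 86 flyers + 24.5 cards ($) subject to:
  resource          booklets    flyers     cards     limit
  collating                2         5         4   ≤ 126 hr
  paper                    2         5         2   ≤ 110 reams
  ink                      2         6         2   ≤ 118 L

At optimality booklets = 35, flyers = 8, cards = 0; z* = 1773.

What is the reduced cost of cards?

-6.5

At the optimum: collating uses 110 of 126 (slack = 16); paper uses 110 of 110 (binding); ink uses 118 of 118 (binding).
Since collating is not tight, its dual is 0.
The binding rows give the dual system: 2·y_paper + 2·y_ink = 31 and 5·y_paper + 6·y_ink = 86.
Solving: y_paper = 7, y_ink = 8.5.
Reduced cost of cards: c₃ − yᵀa₃ = 24.5 − (7·2 + 8.5·2) = 24.5 − 31 = -6.5.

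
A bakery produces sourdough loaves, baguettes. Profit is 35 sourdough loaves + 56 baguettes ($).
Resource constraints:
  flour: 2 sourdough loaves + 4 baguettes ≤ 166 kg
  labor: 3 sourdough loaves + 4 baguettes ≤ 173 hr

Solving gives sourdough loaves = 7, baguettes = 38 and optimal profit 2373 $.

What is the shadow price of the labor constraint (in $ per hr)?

At the optimum: flour uses 166 of 166 (binding); labor uses 173 of 173 (binding).
From A_Bᵀ y = c: 2·y_flour + 3·y_labor = 35; 4·y_flour + 4·y_labor = 56.
This yields shadow prices y_flour = 7, y_labor = 7.
Shadow price of labor = 7.

7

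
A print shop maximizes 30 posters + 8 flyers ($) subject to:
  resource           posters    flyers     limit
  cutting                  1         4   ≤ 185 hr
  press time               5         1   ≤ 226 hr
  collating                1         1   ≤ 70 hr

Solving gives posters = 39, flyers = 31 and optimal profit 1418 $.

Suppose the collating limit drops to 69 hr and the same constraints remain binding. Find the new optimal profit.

1415.5

Binding: press time and collating. Non-binding: cutting (22 unused).
Slack constraints have shadow price 0 (complementary slackness).
From A_Bᵀ y = c: 5·y_press time + 1·y_collating = 30; 1·y_press time + 1·y_collating = 8.
This yields shadow prices y_press time = 5.5, y_collating = 2.5.
Δz = y_collating·Δb = 2.5 × (-1) = -2.5, so new z* = 1418 − 2.5 = 1415.5.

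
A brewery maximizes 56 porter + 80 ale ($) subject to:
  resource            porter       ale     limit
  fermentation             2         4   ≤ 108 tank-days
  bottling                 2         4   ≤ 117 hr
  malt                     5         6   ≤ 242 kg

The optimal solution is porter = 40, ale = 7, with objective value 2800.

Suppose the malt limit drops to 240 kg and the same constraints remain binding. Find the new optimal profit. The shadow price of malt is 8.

2784

Δb = -2, so new z* = 2800 + (8)·(-2) = 2800 − 16 = 2784.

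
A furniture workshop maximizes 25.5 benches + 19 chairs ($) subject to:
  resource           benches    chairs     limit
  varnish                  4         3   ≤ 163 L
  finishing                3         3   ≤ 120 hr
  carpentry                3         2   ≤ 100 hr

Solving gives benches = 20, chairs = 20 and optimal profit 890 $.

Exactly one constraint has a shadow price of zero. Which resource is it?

varnish

varnish: 140/163 (slack 23)
finishing: 120/120 (binding)
carpentry: 100/100 (binding)
By complementary slackness, a constraint with positive slack has shadow price 0 → varnish.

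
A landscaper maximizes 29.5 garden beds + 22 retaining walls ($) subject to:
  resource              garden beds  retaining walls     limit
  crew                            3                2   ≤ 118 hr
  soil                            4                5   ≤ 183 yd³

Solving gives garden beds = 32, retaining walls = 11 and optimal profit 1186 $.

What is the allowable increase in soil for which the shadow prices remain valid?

112

Binding constraints: crew, soil. The basis is B = [[3,2],[4,5]] with det 7.
Per unit increase in soil, x* moves by d = (-0.2857, 0.4286).
The basis stays optimal until garden beds reaches 0; allowable increase = 112 yd³.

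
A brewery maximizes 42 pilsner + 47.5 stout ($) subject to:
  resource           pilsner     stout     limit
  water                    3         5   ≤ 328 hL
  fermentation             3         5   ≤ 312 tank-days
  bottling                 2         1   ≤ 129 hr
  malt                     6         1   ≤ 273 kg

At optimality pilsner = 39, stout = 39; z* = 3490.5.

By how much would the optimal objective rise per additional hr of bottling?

0

Binding: fermentation and malt. Non-binding: water (16 unused), bottling (12 unused).
Slack constraints have shadow price 0 (complementary slackness).
The binding rows give the dual system: 3·y_fermentation + 6·y_malt = 42 and 5·y_fermentation + 1·y_malt = 47.5.
This yields shadow prices y_fermentation = 9, y_malt = 2.5.
Shadow price of bottling = 0.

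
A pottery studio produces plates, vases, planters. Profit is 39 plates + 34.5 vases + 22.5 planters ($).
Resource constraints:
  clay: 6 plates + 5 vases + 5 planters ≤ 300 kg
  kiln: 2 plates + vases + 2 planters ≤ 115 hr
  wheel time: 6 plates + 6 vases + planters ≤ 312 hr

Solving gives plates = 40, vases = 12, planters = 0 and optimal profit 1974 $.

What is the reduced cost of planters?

-2

At the optimum: clay uses 300 of 300 (binding); kiln uses 92 of 115 (slack = 23); wheel time uses 312 of 312 (binding).
By complementary slackness, y = 0 for the non-binding constraint.
Dual feasibility on the basic columns requires 6·y_clay + 6·y_wheel time = 39, 5·y_clay + 6·y_wheel time = 34.5.
This yields shadow prices y_clay = 4.5, y_wheel time = 2.
Reduced cost of planters: c₃ − yᵀa₃ = 22.5 − (4.5·5 + 2·1) = 22.5 − 24.5 = -2.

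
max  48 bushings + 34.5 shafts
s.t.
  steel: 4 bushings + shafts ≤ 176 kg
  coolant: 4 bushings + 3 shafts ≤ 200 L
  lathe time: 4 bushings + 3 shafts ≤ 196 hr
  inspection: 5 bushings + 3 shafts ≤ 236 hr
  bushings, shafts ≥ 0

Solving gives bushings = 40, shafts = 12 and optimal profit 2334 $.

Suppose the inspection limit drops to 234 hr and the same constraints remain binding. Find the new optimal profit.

2330

Binding: lathe time and inspection. Non-binding: steel (4 unused), coolant (4 unused).
By complementary slackness, y = 0 for the non-binding constraints.
From A_Bᵀ y = c: 4·y_lathe time + 5·y_inspection = 48; 3·y_lathe time + 3·y_inspection = 34.5.
→ y_lathe time = 9.5 and y_inspection = 2.
Δz = y_inspection·Δb = 2 × (-2) = -4, so new z* = 2334 − 4 = 2330.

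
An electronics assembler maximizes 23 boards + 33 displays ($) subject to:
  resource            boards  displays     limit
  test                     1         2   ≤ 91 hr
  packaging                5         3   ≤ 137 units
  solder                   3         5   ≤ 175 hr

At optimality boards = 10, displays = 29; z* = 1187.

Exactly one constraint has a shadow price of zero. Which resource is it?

test

test: 68/91 (slack 23)
packaging: 137/137 (binding)
solder: 175/175 (binding)
By complementary slackness, a constraint with positive slack has shadow price 0 → test.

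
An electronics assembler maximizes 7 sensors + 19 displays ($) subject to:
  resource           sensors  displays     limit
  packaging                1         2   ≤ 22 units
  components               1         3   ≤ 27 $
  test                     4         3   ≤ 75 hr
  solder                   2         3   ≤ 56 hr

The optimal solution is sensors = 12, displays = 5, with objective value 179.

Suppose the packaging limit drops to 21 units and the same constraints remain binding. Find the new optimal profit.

177

At the optimum: packaging uses 22 of 22 (binding); components uses 27 of 27 (binding); test uses 63 of 75 (slack = 12); solder uses 39 of 56 (slack = 17).
Slack constraints have shadow price 0 (complementary slackness).
Dual feasibility on the basic columns requires 1·y_packaging + 1·y_components = 7, 2·y_packaging + 3·y_components = 19.
Solving: y_packaging = 2, y_components = 5.
Δz = y_packaging·Δb = 2 × (-1) = -2, so new z* = 179 − 2 = 177.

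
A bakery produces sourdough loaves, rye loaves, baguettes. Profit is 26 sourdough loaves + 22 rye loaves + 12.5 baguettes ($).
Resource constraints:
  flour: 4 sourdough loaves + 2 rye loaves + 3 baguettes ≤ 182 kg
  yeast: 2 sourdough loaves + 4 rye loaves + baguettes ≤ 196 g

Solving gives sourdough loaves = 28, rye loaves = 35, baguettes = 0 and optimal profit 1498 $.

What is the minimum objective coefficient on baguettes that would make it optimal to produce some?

18

Check each constraint at x*: flour 182/182 (tight); yeast 196/196 (tight).
From A_Bᵀ y = c: 4·y_flour + 2·y_yeast = 26; 2·y_flour + 4·y_yeast = 22.
This yields shadow prices y_flour = 5, y_yeast = 3.
baguettes enters the basis when its profit ≥ yᵀa₃ = 5·3 + 3·1 = 18.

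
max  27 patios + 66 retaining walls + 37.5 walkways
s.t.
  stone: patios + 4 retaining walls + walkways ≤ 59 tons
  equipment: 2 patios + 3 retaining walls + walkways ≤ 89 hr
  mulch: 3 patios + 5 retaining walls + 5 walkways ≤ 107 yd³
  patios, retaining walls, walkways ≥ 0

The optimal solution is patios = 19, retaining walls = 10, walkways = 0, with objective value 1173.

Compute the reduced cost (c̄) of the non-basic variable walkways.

-1.5

Check each constraint at x*: stone 59/59 (tight); equipment 68/89 (slack 21); mulch 107/107 (tight).
By complementary slackness, y = 0 for the non-binding constraint.
The binding rows give the dual system: 1·y_stone + 3·y_mulch = 27 and 4·y_stone + 5·y_mulch = 66.
This yields shadow prices y_stone = 9, y_mulch = 6.
Reduced cost of walkways: c₃ − yᵀa₃ = 37.5 − (9·1 + 6·5) = 37.5 − 39 = -1.5.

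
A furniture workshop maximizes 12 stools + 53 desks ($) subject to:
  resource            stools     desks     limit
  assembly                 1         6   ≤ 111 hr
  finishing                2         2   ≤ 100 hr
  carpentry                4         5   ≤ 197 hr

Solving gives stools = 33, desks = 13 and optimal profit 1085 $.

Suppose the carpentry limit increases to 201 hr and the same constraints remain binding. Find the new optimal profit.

At the optimum: assembly uses 111 of 111 (binding); finishing uses 92 of 100 (slack = 8); carpentry uses 197 of 197 (binding).
By complementary slackness, y = 0 for the non-binding constraint.
The binding rows give the dual system: 1·y_assembly + 4·y_carpentry = 12 and 6·y_assembly + 5·y_carpentry = 53.
This yields shadow prices y_assembly = 8, y_carpentry = 1.
Δz = y_carpentry·Δb = 1 × (4) = 4, so new z* = 1085 + 4 = 1089.

1089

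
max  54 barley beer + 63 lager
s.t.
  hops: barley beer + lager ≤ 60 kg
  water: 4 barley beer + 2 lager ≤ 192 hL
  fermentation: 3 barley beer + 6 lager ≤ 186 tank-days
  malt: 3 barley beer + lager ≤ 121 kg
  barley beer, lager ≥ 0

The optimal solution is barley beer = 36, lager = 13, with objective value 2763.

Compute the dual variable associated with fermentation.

Check each constraint at x*: hops 49/60 (slack 11); water 170/192 (slack 22); fermentation 186/186 (tight); malt 121/121 (tight).
By complementary slackness, y = 0 for the non-binding constraints.
Dual feasibility on the basic columns requires 3·y_fermentation + 3·y_malt = 54, 6·y_fermentation + 1·y_malt = 63.
This yields shadow prices y_fermentation = 9, y_malt = 9.
Shadow price of fermentation = 9.

9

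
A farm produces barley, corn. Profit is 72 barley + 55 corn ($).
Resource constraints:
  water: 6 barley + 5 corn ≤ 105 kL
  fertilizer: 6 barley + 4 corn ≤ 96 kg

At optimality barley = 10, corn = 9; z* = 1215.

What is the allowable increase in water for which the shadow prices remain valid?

Binding constraints: water, fertilizer. The basis is B = [[6,5],[6,4]] with det -6.
Per unit increase in water, x* moves by d = (-0.6667, 1).
The basis stays optimal until barley reaches 0; allowable increase = 15 kL.

15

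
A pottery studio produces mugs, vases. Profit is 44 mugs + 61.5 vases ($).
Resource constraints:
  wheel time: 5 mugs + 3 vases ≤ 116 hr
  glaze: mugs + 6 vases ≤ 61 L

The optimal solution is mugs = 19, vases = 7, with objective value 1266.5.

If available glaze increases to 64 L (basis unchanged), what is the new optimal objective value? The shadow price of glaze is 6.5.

Δb = 3, so new z* = 1266.5 + (6.5)·(3) = 1266.5 + 19.5 = 1286.

1286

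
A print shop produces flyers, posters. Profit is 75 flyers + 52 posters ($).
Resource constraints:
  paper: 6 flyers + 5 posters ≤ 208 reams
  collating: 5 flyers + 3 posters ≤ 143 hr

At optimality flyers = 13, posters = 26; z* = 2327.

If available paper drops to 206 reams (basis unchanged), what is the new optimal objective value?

Check each constraint at x*: paper 208/208 (tight); collating 143/143 (tight).
Dual feasibility on the basic columns requires 6·y_paper + 5·y_collating = 75, 5·y_paper + 3·y_collating = 52.
This yields shadow prices y_paper = 5, y_collating = 9.
Δz = y_paper·Δb = 5 × (-2) = -10, so new z* = 2327 − 10 = 2317.

2317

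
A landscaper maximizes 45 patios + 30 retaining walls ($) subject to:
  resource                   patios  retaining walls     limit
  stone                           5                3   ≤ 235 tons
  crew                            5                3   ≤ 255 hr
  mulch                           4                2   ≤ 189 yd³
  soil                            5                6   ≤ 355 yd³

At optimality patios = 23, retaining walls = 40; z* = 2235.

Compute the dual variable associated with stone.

8

Binding: stone and soil. Non-binding: crew (20 unused), mulch (17 unused).
Since crew, mulch are not tight, their duals are 0.
The binding rows give the dual system: 5·y_stone + 5·y_soil = 45 and 3·y_stone + 6·y_soil = 30.
→ y_stone = 8 and y_soil = 1.
Shadow price of stone = 8.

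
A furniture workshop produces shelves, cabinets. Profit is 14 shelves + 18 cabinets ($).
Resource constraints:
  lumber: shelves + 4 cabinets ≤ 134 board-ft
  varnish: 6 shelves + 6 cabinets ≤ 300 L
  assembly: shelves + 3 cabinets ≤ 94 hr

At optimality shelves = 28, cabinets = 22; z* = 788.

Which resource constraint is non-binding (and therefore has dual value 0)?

lumber: 116/134 (slack 18)
varnish: 300/300 (binding)
assembly: 94/94 (binding)
By complementary slackness, a constraint with positive slack has shadow price 0 → lumber.

lumber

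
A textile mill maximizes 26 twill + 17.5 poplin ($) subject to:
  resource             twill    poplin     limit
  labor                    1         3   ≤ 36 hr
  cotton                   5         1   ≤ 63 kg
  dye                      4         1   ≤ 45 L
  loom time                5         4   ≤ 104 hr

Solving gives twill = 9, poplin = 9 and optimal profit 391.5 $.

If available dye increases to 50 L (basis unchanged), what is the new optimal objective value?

Check each constraint at x*: labor 36/36 (tight); cotton 54/63 (slack 9); dye 45/45 (tight); loom time 81/104 (slack 23).
Slack constraints have shadow price 0 (complementary slackness).
The binding rows give the dual system: 1·y_labor + 4·y_dye = 26 and 3·y_labor + 1·y_dye = 17.5.
This yields shadow prices y_labor = 4, y_dye = 5.5.
Δz = y_dye·Δb = 5.5 × (5) = 27.5, so new z* = 391.5 + 27.5 = 419.

419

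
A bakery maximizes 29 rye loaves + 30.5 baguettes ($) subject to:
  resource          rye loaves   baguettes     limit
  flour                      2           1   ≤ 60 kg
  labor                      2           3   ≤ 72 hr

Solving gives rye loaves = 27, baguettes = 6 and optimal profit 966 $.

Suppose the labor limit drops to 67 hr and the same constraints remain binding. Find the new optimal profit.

At the optimum: flour uses 60 of 60 (binding); labor uses 72 of 72 (binding).
From A_Bᵀ y = c: 2·y_flour + 2·y_labor = 29; 1·y_flour + 3·y_labor = 30.5.
This yields shadow prices y_flour = 6.5, y_labor = 8.
Δz = y_labor·Δb = 8 × (-5) = -40, so new z* = 966 − 40 = 926.

926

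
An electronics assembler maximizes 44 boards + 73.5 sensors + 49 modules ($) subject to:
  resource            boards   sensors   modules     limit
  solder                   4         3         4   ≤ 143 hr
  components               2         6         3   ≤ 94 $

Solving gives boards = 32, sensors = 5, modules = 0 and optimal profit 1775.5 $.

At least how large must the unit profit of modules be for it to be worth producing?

53

At the optimum: solder uses 143 of 143 (binding); components uses 94 of 94 (binding).
From A_Bᵀ y = c: 4·y_solder + 2·y_components = 44; 3·y_solder + 6·y_components = 73.5.
Solving: y_solder = 6.5, y_components = 9.
modules enters the basis when its profit ≥ yᵀa₃ = 6.5·4 + 9·3 = 53.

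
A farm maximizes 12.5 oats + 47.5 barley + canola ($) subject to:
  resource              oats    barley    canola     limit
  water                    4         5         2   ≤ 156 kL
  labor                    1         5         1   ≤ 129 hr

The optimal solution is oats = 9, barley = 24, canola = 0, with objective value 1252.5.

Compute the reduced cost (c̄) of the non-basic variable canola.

Both water and labor are binding at x*.
The binding rows give the dual system: 4·y_water + 1·y_labor = 12.5 and 5·y_water + 5·y_labor = 47.5.
→ y_water = 1 and y_labor = 8.5.
Reduced cost of canola: c₃ − yᵀa₃ = 1 − (1·2 + 8.5·1) = 1 − 10.5 = -9.5.

-9.5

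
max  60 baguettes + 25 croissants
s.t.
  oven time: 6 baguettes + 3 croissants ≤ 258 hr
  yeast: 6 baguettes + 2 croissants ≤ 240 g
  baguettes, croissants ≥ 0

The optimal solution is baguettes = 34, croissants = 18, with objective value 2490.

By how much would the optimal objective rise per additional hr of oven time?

5

Both oven time and yeast are binding at x*.
From A_Bᵀ y = c: 6·y_oven time + 6·y_yeast = 60; 3·y_oven time + 2·y_yeast = 25.
Solving: y_oven time = 5, y_yeast = 5.
Shadow price of oven time = 5.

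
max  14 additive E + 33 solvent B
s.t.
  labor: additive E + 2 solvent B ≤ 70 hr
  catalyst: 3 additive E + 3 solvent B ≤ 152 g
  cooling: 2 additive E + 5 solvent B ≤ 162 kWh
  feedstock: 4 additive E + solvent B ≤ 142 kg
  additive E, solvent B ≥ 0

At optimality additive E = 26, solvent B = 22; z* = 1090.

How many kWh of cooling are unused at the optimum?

0

cooling used = 2·26 + 5·22 = 162; slack = 162 − 162 = 0.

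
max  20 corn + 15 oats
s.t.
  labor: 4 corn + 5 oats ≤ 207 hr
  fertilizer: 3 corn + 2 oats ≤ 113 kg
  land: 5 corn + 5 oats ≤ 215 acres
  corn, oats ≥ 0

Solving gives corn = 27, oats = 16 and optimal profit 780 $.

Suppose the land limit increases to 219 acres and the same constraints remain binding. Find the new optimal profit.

Binding: fertilizer and land. Non-binding: labor (19 unused).
Slack constraints have shadow price 0 (complementary slackness).
Dual feasibility on the basic columns requires 3·y_fertilizer + 5·y_land = 20, 2·y_fertilizer + 5·y_land = 15.
This yields shadow prices y_fertilizer = 5, y_land = 1.
Δz = y_land·Δb = 1 × (4) = 4, so new z* = 780 + 4 = 784.

784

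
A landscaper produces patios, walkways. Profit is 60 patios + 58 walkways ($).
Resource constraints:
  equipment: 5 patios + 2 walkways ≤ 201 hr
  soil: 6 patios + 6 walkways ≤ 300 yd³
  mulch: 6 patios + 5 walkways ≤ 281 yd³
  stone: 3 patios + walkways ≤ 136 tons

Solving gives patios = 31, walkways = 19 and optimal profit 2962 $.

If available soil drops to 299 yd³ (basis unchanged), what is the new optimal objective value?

2954

Check each constraint at x*: equipment 193/201 (slack 8); soil 300/300 (tight); mulch 281/281 (tight); stone 112/136 (slack 24).
Since equipment, stone are not tight, their duals are 0.
The binding rows give the dual system: 6·y_soil + 6·y_mulch = 60 and 6·y_soil + 5·y_mulch = 58.
→ y_soil = 8 and y_mulch = 2.
Δz = y_soil·Δb = 8 × (-1) = -8, so new z* = 2962 − 8 = 2954.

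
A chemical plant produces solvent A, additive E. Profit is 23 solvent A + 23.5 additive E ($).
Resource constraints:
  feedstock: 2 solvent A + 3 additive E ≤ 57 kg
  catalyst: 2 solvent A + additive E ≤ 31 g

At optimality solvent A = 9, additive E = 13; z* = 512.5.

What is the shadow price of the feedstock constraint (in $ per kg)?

6

At the optimum: feedstock uses 57 of 57 (binding); catalyst uses 31 of 31 (binding).
The binding rows give the dual system: 2·y_feedstock + 2·y_catalyst = 23 and 3·y_feedstock + 1·y_catalyst = 23.5.
→ y_feedstock = 6 and y_catalyst = 5.5.
Shadow price of feedstock = 6.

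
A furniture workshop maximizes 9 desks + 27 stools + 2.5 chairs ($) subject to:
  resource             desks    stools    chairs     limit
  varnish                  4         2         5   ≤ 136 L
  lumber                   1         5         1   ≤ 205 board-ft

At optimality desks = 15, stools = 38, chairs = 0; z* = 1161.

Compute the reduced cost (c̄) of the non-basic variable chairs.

At the optimum: varnish uses 136 of 136 (binding); lumber uses 205 of 205 (binding).
The binding rows give the dual system: 4·y_varnish + 1·y_lumber = 9 and 2·y_varnish + 5·y_lumber = 27.
Solving: y_varnish = 1, y_lumber = 5.
Reduced cost of chairs: c₃ − yᵀa₃ = 2.5 − (1·5 + 5·1) = 2.5 − 10 = -7.5.

-7.5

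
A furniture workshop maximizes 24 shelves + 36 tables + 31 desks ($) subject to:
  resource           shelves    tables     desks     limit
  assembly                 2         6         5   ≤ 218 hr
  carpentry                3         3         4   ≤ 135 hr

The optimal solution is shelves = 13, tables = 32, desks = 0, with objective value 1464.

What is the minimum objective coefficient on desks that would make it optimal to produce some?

Check each constraint at x*: assembly 218/218 (tight); carpentry 135/135 (tight).
The binding rows give the dual system: 2·y_assembly + 3·y_carpentry = 24 and 6·y_assembly + 3·y_carpentry = 36.
→ y_assembly = 3 and y_carpentry = 6.
desks enters the basis when its profit ≥ yᵀa₃ = 3·5 + 6·4 = 39.

39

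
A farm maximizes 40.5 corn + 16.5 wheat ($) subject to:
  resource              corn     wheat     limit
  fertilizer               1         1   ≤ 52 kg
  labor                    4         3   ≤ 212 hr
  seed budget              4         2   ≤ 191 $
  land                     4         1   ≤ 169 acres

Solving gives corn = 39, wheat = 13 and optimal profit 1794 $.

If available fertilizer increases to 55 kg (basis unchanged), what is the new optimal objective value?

1819.5

At the optimum: fertilizer uses 52 of 52 (binding); labor uses 195 of 212 (slack = 17); seed budget uses 182 of 191 (slack = 9); land uses 169 of 169 (binding).
By complementary slackness, y = 0 for the non-binding constraints.
The binding rows give the dual system: 1·y_fertilizer + 4·y_land = 40.5 and 1·y_fertilizer + 1·y_land = 16.5.
This yields shadow prices y_fertilizer = 8.5, y_land = 8.
Δz = y_fertilizer·Δb = 8.5 × (3) = 25.5, so new z* = 1794 + 25.5 = 1819.5.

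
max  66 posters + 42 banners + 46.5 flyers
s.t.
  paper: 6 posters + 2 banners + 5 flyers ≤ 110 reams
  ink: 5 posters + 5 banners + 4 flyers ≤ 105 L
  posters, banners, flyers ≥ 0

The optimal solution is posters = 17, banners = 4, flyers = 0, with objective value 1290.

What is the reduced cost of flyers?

-7.5

Both paper and ink are binding at x*.
From A_Bᵀ y = c: 6·y_paper + 5·y_ink = 66; 2·y_paper + 5·y_ink = 42.
This yields shadow prices y_paper = 6, y_ink = 6.
Reduced cost of flyers: c₃ − yᵀa₃ = 46.5 − (6·5 + 6·4) = 46.5 − 54 = -7.5.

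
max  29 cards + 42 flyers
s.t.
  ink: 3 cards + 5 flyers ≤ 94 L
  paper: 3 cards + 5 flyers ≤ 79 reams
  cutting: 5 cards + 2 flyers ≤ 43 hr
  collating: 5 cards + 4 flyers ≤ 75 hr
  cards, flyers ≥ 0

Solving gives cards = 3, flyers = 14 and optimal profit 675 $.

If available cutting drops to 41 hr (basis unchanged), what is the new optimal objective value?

Check each constraint at x*: ink 79/94 (slack 15); paper 79/79 (tight); cutting 43/43 (tight); collating 71/75 (slack 4).
Since ink, collating are not tight, their duals are 0.
The binding rows give the dual system: 3·y_paper + 5·y_cutting = 29 and 5·y_paper + 2·y_cutting = 42.
Solving: y_paper = 8, y_cutting = 1.
Δz = y_cutting·Δb = 1 × (-2) = -2, so new z* = 675 − 2 = 673.

673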